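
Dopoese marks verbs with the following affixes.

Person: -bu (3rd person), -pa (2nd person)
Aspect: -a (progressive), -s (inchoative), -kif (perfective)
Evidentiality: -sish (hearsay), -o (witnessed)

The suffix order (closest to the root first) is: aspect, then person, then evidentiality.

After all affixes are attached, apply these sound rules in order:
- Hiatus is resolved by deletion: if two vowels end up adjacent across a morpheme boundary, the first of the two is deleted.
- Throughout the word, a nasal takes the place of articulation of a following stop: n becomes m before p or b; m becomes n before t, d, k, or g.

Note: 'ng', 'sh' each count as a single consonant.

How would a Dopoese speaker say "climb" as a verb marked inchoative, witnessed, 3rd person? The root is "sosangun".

Attach aspect inchoative -s → sosanguns.
Attach person 3rd person -bu → sosangunsbu.
Attach evidentiality witnessed -o → sosangunsbuo.
Apply vowel deletion: sosangunsbuo → sosangunsbo.
Nasal assimilation: no change.

sosangunsbo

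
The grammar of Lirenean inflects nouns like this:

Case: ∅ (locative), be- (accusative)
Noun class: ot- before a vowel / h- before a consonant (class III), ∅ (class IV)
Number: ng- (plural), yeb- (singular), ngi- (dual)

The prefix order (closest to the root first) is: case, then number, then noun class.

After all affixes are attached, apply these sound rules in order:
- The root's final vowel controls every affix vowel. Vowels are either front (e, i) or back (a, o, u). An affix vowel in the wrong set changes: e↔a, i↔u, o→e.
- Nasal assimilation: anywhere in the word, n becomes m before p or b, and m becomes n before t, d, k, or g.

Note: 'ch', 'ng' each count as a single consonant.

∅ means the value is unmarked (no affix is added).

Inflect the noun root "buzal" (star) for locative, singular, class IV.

case = locative: zero marking, form stays buzal.
Attach number singular yeb- → yebbuzal.
noun class = class IV: zero marking, form stays yebbuzal.
Apply vowel harmony: yebbuzal → yabbuzal.
Nasal assimilation: no change.

yabbuzal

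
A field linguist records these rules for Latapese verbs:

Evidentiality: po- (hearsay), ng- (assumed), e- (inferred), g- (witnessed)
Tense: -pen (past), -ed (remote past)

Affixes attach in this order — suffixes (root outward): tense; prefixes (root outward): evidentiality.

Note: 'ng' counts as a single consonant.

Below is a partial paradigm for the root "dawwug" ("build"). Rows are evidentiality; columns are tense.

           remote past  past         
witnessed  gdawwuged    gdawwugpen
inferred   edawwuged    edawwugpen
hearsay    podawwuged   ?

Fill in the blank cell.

podawwugpen

Attach evidentiality hearsay po- → podawwug.
Attach tense past -pen → podawwugpen.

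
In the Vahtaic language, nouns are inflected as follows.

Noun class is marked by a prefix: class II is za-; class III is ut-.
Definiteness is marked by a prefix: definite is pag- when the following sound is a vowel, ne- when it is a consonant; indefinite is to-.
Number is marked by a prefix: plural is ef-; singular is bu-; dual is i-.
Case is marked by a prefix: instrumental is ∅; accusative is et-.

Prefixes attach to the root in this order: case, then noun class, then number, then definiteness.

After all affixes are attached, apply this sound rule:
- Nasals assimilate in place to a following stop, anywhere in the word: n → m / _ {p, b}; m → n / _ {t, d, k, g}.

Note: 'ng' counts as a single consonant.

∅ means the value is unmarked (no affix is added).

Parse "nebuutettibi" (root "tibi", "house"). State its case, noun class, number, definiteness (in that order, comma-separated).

Segment: ne-bu-ut-et-tibi.
case: et- → accusative.
noun class: ut- → class III.
number: bu- → singular.
definiteness: pag/ne- → definite.

accusative, class III, singular, definite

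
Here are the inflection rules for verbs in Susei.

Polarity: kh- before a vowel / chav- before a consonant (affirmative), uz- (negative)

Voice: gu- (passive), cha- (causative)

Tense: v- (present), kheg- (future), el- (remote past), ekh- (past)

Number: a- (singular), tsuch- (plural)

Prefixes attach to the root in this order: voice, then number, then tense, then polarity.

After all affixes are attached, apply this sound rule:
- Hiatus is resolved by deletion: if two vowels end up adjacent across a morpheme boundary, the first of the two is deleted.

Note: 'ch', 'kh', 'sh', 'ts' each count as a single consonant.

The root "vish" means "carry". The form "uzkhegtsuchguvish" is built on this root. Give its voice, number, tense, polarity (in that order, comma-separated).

passive, plural, future, negative

Segment: uz-kheg-tsuch-gu-vish.
voice: gu- → passive.
number: tsuch- → plural.
tense: kheg- → future.
polarity: uz- → negative.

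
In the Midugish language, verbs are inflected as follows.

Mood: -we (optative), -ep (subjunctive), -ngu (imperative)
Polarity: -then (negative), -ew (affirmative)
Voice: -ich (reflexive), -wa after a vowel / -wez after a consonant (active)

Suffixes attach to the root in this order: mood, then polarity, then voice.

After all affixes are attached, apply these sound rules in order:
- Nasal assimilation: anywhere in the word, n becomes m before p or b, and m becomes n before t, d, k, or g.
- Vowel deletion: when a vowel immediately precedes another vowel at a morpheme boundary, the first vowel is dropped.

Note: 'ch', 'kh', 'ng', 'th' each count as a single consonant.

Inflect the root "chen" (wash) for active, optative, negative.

Attach mood optative -we → chenwe.
Attach polarity negative -then → chenwethen.
Attach voice active -wez (after consonant 'n') → chenwethenwez.
Nasal assimilation: no change.
Vowel deletion: no change.

chenwethenwez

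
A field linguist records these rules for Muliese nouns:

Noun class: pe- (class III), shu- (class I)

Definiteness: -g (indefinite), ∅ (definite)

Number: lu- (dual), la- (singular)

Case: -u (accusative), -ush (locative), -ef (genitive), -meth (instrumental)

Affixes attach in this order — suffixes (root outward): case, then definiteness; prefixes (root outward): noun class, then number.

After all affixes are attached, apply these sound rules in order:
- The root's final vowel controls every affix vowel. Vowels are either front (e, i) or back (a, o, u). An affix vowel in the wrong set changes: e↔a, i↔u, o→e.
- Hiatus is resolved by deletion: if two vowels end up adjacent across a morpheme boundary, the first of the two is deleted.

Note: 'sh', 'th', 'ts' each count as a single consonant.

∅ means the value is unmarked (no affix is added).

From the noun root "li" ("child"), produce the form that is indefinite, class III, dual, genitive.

Attach case genitive -ef → lief.
Attach noun class class III pe- → pelief.
Attach number dual lu- → lupelief.
Attach definiteness indefinite -g → lupeliefg.
Apply vowel harmony: lupeliefg → lipeliefg.
Apply vowel deletion: lipeliefg → lipelefg.

lipelefg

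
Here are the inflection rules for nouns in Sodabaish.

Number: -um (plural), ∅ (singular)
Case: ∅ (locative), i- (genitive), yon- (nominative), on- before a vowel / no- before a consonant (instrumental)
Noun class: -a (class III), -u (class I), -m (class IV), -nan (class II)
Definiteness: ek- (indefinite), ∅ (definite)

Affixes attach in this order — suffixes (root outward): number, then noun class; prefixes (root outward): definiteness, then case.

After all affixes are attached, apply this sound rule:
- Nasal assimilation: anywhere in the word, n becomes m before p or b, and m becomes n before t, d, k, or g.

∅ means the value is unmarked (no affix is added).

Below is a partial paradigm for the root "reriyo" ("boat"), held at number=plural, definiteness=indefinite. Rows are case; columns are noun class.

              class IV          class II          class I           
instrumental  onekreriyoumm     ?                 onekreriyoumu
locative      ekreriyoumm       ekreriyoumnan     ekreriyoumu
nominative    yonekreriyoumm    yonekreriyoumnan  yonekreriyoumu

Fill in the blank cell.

Attach number plural -um → reriyoum.
Attach noun class class II -nan → reriyoumnan.
Attach definiteness indefinite ek- → ekreriyoumnan.
Attach case instrumental on- (before vowel 'e') → onekreriyoumnan.
Nasal assimilation: no change.

onekreriyoumnan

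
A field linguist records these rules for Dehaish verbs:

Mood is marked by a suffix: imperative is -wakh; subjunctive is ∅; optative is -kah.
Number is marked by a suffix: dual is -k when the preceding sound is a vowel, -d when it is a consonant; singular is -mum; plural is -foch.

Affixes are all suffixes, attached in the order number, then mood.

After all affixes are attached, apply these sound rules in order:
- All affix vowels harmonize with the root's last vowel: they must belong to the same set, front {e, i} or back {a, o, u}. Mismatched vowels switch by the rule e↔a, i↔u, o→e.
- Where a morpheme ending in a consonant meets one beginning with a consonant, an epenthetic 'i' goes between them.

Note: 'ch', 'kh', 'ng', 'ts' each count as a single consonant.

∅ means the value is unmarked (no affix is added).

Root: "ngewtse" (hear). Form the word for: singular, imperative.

Attach number singular -mum → ngewtsemum.
Attach mood imperative -wakh → ngewtsemumwakh.
Apply vowel harmony: ngewtsemumwakh → ngewtsemimwekh.
Apply epenthesis: ngewtsemimwekh → ngewtsemimiwekh.

ngewtsemimiwekh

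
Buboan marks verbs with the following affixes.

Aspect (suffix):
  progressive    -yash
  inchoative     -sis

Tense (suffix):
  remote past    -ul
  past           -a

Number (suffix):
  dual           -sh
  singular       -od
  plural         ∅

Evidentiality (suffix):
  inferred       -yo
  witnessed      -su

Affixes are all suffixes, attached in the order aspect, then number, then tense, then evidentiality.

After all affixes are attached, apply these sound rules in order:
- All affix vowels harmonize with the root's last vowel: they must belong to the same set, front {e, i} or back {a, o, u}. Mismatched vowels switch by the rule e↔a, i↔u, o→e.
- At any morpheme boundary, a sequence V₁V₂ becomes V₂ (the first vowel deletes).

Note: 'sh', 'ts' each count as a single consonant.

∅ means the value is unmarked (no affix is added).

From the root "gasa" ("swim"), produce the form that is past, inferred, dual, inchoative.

Attach aspect inchoative -sis → gasasis.
Attach number dual -sh → gasasissh.
Attach tense past -a → gasasissha.
Attach evidentiality inferred -yo → gasasisshayo.
Apply vowel harmony: gasasisshayo → gasasusshayo.
Vowel deletion: no change.

gasasusshayo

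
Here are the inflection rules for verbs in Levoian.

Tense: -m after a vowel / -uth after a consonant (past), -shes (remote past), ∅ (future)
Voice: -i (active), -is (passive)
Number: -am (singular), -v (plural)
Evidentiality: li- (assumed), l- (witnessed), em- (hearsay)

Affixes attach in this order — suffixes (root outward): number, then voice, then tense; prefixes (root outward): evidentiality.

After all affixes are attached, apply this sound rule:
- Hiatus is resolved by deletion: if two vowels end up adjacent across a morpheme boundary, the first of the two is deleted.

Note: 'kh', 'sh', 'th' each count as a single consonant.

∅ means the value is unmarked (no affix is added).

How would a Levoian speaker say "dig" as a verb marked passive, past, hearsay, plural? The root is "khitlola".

emkhitlolavisuth

Attach number plural -v → khitlolav.
Attach evidentiality hearsay em- → emkhitlolav.
Attach voice passive -is → emkhitlolavis.
Attach tense past -uth (after consonant 's') → emkhitlolavisuth.
Vowel deletion: no change.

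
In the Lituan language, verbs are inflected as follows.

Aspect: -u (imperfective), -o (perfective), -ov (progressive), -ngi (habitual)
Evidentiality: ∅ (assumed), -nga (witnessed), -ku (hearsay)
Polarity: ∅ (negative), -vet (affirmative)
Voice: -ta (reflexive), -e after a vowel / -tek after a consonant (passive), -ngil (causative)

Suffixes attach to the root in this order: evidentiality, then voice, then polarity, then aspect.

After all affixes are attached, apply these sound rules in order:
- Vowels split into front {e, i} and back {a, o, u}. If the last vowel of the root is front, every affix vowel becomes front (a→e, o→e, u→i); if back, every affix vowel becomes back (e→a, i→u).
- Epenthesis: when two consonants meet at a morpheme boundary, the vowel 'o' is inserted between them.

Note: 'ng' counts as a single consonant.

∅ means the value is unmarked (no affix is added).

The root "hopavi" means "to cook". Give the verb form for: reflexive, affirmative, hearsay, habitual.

Attach evidentiality hearsay -ku → hopaviku.
Attach voice reflexive -ta → hopavikuta.
Attach polarity affirmative -vet → hopavikutavet.
Attach aspect habitual -ngi → hopavikutavetngi.
Apply vowel harmony: hopavikutavetngi → hopavikitevetngi.
Apply epenthesis: hopavikitevetngi → hopavikitevetongi.

hopavikitevetongi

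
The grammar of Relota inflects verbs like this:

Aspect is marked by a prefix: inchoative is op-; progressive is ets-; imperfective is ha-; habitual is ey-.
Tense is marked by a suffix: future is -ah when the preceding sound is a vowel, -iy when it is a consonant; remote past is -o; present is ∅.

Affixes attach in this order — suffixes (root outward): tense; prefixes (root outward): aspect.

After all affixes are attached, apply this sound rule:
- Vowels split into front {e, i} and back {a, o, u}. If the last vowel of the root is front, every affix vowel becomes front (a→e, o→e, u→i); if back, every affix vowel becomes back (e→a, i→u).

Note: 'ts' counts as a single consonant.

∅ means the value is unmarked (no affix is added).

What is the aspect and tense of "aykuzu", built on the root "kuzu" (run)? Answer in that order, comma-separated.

Segment: ey-kuzu.
aspect: ey- → habitual.
tense: ∅ → present.

habitual, present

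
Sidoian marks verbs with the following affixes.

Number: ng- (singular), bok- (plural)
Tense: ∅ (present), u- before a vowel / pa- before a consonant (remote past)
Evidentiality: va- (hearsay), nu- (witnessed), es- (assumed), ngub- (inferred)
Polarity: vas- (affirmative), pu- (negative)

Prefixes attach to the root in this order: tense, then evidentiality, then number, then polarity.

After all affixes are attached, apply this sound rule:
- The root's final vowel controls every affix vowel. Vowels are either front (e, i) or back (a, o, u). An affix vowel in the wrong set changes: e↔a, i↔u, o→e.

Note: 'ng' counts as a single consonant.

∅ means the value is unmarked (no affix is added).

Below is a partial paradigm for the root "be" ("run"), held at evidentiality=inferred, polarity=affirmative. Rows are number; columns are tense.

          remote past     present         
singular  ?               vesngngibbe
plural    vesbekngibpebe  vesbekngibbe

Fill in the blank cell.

vesngngibpebe

Attach tense remote past pa- (before consonant 'b') → pabe.
Attach evidentiality inferred ngub- → ngubpabe.
Attach number singular ng- → ngngubpabe.
Attach polarity affirmative vas- → vasngngubpabe.
Apply vowel harmony: vasngngubpabe → vesngngibpebe.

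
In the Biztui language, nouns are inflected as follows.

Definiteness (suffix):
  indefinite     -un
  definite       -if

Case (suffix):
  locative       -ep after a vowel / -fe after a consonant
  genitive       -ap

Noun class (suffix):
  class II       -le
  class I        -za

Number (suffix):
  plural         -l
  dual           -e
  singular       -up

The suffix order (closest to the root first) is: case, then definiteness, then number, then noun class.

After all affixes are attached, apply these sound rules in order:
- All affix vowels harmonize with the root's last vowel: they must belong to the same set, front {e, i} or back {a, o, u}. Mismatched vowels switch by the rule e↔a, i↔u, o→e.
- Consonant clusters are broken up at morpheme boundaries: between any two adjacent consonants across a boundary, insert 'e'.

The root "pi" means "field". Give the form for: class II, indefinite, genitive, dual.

piepinele

Attach case genitive -ap → piap.
Attach definiteness indefinite -un → piapun.
Attach number dual -e → piapune.
Attach noun class class II -le → piapunele.
Apply vowel harmony: piapunele → piepinele.
Epenthesis: no change.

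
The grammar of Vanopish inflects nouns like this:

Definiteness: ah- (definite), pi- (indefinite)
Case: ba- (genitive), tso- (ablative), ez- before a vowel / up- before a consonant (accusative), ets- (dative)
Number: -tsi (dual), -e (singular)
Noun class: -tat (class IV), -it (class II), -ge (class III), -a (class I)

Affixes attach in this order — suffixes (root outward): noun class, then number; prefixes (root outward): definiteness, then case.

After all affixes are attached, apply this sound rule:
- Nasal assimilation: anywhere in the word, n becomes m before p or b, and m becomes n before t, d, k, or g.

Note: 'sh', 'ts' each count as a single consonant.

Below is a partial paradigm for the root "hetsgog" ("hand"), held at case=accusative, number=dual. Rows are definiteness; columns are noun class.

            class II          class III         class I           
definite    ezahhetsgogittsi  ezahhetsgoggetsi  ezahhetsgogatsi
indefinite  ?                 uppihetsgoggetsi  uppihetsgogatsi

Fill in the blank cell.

uppihetsgogittsi

Attach definiteness indefinite pi- → pihetsgog.
Attach noun class class II -it → pihetsgogit.
Attach case accusative up- (before consonant 'p') → uppihetsgogit.
Attach number dual -tsi → uppihetsgogittsi.
Nasal assimilation: no change.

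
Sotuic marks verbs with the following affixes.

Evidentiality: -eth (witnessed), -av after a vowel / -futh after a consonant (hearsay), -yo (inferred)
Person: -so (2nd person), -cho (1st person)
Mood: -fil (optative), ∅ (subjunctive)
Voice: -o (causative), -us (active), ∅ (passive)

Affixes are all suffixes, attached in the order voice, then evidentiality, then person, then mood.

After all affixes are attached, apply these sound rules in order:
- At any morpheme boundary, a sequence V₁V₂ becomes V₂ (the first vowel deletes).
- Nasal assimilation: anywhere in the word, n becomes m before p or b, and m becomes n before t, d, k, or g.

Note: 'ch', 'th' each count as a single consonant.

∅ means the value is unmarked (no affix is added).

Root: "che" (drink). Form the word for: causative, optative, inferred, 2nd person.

choyosofil

Attach voice causative -o → cheo.
Attach evidentiality inferred -yo → cheoyo.
Attach person 2nd person -so → cheoyoso.
Attach mood optative -fil → cheoyosofil.
Apply vowel deletion: cheoyosofil → choyosofil.
Nasal assimilation: no change.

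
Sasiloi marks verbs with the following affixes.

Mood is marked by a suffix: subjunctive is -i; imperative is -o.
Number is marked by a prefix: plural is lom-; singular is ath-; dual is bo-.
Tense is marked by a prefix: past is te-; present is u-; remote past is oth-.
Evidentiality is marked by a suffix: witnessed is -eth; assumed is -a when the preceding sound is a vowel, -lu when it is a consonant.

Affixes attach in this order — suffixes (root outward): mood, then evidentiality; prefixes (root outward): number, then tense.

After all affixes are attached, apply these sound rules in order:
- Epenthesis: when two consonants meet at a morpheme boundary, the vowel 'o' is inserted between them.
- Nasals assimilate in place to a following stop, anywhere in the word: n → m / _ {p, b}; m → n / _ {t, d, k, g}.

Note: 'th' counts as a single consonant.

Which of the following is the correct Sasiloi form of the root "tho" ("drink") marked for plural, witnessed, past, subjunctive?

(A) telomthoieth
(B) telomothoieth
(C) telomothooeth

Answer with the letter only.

Attach number plural lom- → lomtho.
Attach tense past te- → telomtho.
Attach mood subjunctive -i → telomthoi.
Attach evidentiality witnessed -eth → telomthoieth.
Apply epenthesis: telomthoieth → telomothoieth.
Nasal assimilation: no change.
So the correct form is telomothoieth, option (B).
(C) telomothooeth is wrong: it uses imperative instead of subjunctive for mood.
(A) telomthoieth is wrong: it fails to apply the sound rule(s).

B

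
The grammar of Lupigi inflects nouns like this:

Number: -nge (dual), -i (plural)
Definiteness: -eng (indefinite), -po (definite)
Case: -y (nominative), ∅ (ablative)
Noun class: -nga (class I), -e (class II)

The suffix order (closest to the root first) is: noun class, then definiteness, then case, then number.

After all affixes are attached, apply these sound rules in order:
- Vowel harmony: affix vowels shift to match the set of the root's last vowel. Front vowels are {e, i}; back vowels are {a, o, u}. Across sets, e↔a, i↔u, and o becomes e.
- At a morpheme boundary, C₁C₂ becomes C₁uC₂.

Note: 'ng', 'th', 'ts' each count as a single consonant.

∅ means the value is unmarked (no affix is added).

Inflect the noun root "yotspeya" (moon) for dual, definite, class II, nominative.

Attach noun class class II -e → yotspeyae.
Attach definiteness definite -po → yotspeyaepo.
Attach case nominative -y → yotspeyaepoy.
Attach number dual -nge → yotspeyaepoynge.
Apply vowel harmony: yotspeyaepoynge → yotspeyaapoynga.
Apply epenthesis: yotspeyaapoynga → yotspeyaapoyunga.

yotspeyaapoyunga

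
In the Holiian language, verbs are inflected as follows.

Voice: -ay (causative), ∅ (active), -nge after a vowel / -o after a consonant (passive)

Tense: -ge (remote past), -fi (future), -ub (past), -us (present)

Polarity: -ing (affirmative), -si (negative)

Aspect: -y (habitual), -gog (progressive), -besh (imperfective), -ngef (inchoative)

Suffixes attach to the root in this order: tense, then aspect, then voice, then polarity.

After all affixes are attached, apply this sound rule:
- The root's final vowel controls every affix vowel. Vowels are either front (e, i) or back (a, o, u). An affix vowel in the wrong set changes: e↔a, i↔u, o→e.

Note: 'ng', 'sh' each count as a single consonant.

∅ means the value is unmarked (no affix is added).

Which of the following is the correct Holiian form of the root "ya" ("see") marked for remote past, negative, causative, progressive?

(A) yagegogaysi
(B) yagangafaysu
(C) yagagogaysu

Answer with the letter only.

C

Attach tense remote past -ge → yage.
Attach aspect progressive -gog → yagegog.
Attach voice causative -ay → yagegogay.
Attach polarity negative -si → yagegogaysi.
Apply vowel harmony: yagegogaysi → yagagogaysu.
So the correct form is yagagogaysu, option (C).
(A) yagegogaysi is wrong: it fails to apply the sound rule(s).
(B) yagangafaysu is wrong: it uses inchoative instead of progressive for aspect.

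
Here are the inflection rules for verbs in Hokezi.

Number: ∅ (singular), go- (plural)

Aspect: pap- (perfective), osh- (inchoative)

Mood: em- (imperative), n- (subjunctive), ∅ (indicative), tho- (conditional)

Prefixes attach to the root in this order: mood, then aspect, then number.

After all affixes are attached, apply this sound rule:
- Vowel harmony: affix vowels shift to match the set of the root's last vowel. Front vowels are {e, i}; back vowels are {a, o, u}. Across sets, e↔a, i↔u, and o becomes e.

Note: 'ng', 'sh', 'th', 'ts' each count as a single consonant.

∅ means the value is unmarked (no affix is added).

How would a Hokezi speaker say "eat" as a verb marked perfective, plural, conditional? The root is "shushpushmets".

Attach mood conditional tho- → thoshushpushmets.
Attach aspect perfective pap- → papthoshushpushmets.
Attach number plural go- → gopapthoshushpushmets.
Apply vowel harmony: gopapthoshushpushmets → gepeptheshushpushmets.

gepeptheshushpushmets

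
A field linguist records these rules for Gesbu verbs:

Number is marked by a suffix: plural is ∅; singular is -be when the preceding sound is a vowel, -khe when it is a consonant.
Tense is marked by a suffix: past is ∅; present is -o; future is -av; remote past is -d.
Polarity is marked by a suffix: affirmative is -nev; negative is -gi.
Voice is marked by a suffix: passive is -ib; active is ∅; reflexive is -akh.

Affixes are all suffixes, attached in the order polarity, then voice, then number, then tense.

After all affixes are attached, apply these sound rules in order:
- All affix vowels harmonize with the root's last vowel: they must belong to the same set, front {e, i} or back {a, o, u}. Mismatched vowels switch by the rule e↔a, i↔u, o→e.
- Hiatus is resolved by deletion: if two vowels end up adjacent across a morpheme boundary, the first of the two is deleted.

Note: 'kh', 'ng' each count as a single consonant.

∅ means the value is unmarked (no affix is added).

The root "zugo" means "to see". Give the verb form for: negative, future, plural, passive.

zugogubav

Attach polarity negative -gi → zugogi.
Attach voice passive -ib → zugogiib.
number = plural: zero marking, form stays zugogiib.
Attach tense future -av → zugogiibav.
Apply vowel harmony: zugogiibav → zugoguubav.
Apply vowel deletion: zugoguubav → zugogubav.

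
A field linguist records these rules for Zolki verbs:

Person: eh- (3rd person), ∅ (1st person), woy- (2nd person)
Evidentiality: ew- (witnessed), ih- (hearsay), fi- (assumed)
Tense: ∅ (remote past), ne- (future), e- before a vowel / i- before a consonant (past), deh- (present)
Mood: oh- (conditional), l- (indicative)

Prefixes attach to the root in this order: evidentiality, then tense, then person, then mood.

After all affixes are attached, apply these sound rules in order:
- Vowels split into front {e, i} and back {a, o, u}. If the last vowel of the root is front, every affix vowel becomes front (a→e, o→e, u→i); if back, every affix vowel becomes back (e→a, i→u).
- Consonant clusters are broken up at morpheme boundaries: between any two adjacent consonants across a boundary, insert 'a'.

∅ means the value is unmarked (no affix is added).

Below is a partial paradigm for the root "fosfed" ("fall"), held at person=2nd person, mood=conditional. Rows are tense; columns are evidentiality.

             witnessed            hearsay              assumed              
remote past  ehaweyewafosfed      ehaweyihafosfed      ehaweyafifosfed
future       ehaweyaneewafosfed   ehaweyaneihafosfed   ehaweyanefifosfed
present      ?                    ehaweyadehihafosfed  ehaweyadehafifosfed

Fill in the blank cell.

ehaweyadehewafosfed

Attach evidentiality witnessed ew- → ewfosfed.
Attach tense present deh- → dehewfosfed.
Attach person 2nd person woy- → woydehewfosfed.
Attach mood conditional oh- → ohwoydehewfosfed.
Apply vowel harmony: ohwoydehewfosfed → ehweydehewfosfed.
Apply epenthesis: ehweydehewfosfed → ehaweyadehewafosfed.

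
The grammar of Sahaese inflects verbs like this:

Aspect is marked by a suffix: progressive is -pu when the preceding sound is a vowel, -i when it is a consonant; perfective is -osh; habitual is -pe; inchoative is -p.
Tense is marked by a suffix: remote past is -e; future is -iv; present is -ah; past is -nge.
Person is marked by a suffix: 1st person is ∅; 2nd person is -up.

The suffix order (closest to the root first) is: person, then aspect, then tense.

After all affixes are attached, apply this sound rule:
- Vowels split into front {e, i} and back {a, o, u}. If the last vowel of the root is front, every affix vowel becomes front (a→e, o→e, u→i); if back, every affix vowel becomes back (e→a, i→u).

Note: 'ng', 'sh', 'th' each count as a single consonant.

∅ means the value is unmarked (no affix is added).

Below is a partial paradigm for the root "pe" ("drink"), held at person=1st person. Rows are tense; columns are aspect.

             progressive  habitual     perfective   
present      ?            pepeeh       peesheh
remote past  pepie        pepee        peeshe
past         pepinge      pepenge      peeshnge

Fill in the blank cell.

person = 1st person: zero marking, form stays pe.
Attach aspect progressive -pu (after vowel 'e') → pepu.
Attach tense present -ah → pepuah.
Apply vowel harmony: pepuah → pepieh.

pepieh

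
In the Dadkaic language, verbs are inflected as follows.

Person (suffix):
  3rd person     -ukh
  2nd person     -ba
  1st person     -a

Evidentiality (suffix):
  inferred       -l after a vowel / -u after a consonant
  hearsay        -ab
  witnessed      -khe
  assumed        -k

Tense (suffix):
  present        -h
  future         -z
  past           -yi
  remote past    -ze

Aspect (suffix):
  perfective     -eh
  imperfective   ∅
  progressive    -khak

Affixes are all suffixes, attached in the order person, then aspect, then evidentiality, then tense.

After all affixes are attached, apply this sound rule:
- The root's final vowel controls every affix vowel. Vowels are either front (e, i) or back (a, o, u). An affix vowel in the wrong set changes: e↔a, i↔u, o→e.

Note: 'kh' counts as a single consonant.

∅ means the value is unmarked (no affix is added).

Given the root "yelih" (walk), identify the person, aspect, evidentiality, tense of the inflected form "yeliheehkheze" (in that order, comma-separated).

Segment: yelih-a-eh-khe-ze.
person: -a → 1st person.
aspect: -eh → perfective.
evidentiality: -khe → witnessed.
tense: -ze → remote past.

1st person, perfective, witnessed, remote past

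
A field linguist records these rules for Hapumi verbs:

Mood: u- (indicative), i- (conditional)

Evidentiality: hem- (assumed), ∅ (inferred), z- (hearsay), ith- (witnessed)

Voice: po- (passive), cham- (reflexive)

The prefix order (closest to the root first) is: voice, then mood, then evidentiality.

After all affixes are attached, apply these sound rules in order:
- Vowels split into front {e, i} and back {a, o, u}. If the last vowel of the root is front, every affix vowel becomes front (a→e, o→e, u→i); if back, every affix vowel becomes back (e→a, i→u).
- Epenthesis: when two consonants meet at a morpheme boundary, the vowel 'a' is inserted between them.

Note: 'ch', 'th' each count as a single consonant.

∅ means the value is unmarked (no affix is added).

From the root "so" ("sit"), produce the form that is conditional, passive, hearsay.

zuposo

Attach voice passive po- → poso.
Attach mood conditional i- → iposo.
Attach evidentiality hearsay z- → ziposo.
Apply vowel harmony: ziposo → zuposo.
Epenthesis: no change.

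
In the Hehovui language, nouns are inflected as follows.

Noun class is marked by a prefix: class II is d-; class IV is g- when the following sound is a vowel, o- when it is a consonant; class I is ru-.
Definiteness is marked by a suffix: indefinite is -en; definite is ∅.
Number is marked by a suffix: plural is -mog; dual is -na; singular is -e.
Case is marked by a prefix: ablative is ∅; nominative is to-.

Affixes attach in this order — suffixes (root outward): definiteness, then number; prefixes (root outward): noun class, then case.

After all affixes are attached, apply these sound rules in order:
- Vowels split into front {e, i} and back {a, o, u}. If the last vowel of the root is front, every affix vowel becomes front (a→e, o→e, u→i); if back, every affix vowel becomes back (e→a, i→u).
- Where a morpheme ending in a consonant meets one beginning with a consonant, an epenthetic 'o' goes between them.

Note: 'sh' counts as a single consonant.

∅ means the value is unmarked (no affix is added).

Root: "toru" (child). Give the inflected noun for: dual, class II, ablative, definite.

definiteness = definite: zero marking, form stays toru.
Attach noun class class II d- → dtoru.
Attach number dual -na → dtoruna.
case = ablative: zero marking, form stays dtoruna.
Vowel harmony: no change.
Apply epenthesis: dtoruna → dotoruna.

dotoruna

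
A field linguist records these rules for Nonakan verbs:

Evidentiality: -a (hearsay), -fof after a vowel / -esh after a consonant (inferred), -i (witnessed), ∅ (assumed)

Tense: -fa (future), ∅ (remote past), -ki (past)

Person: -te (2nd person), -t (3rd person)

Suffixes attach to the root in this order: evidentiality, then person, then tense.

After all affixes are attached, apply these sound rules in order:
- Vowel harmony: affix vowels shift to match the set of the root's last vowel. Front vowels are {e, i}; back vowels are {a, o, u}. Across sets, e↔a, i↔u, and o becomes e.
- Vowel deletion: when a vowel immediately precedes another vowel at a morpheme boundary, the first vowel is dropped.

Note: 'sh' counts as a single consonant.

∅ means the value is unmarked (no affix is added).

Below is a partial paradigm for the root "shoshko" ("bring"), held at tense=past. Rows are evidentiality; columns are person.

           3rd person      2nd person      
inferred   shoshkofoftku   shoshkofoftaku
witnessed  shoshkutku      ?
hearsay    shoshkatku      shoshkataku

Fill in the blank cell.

shoshkutaku

Attach evidentiality witnessed -i → shoshkoi.
Attach person 2nd person -te → shoshkoite.
Attach tense past -ki → shoshkoiteki.
Apply vowel harmony: shoshkoiteki → shoshkoutaku.
Apply vowel deletion: shoshkoutaku → shoshkutaku.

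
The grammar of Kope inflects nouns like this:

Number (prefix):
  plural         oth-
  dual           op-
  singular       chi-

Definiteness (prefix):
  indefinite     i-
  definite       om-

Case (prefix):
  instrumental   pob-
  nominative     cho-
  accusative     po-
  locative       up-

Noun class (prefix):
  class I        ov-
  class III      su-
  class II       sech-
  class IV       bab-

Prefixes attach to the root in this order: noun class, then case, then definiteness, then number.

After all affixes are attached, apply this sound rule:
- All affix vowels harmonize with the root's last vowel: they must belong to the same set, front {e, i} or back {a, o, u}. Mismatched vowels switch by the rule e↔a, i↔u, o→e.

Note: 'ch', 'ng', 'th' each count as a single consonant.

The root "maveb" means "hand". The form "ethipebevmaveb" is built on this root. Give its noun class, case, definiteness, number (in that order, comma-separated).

class I, instrumental, indefinite, plural

Segment: oth-i-pob-ov-maveb.
noun class: ov- → class I.
case: pob- → instrumental.
definiteness: i- → indefinite.
number: oth- → plural.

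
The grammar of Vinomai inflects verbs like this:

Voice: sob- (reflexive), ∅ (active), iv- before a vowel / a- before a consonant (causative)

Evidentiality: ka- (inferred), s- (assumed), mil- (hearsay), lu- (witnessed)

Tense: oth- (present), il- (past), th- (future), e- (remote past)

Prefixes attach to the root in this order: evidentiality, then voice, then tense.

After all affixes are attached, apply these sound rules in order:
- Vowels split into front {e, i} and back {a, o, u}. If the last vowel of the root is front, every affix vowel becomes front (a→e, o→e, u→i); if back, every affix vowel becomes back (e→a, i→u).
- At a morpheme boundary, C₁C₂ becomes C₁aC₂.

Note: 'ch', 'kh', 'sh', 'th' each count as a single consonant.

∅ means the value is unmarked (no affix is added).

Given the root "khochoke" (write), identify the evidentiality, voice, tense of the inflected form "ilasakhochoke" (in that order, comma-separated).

assumed, active, past

Segment: il-s-khochoke.
evidentiality: s- → assumed.
voice: ∅ → active.
tense: il- → past.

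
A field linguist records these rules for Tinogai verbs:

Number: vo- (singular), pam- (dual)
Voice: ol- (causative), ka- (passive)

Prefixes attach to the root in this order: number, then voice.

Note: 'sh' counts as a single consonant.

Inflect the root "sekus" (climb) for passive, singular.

Attach number singular vo- → vosekus.
Attach voice passive ka- → kavosekus.

kavosekus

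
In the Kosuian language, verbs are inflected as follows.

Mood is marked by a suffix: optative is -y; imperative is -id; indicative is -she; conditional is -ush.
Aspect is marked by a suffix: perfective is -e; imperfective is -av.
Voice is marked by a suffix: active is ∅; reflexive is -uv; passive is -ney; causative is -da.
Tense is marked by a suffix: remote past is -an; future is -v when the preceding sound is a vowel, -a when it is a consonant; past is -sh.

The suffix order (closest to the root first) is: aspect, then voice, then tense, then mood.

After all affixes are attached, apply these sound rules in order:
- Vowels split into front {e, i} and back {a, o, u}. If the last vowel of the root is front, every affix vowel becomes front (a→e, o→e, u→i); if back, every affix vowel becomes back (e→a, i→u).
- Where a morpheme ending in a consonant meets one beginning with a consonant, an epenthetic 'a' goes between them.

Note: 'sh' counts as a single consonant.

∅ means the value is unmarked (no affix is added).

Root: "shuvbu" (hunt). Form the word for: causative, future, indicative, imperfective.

shuvbuavadavasha

Attach aspect imperfective -av → shuvbuav.
Attach voice causative -da → shuvbuavda.
Attach tense future -v (after vowel 'a') → shuvbuavdav.
Attach mood indicative -she → shuvbuavdavshe.
Apply vowel harmony: shuvbuavdavshe → shuvbuavdavsha.
Apply epenthesis: shuvbuavdavsha → shuvbuavadavasha.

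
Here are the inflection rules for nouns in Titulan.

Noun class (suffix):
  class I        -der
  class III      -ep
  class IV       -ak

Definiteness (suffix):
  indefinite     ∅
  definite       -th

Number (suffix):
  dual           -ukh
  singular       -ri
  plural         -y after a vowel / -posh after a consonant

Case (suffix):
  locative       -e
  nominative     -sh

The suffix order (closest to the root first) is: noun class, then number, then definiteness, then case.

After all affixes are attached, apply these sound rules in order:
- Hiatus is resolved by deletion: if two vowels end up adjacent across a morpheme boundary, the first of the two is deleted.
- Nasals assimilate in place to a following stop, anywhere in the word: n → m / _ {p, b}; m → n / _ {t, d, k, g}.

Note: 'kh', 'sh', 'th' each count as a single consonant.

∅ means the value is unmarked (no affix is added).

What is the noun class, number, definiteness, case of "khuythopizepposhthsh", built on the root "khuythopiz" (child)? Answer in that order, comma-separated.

Segment: khuythopiz-ep-posh-th-sh.
noun class: -ep → class III.
number: -y/posh → plural.
definiteness: -th → definite.
case: -sh → nominative.

class III, plural, definite, nominative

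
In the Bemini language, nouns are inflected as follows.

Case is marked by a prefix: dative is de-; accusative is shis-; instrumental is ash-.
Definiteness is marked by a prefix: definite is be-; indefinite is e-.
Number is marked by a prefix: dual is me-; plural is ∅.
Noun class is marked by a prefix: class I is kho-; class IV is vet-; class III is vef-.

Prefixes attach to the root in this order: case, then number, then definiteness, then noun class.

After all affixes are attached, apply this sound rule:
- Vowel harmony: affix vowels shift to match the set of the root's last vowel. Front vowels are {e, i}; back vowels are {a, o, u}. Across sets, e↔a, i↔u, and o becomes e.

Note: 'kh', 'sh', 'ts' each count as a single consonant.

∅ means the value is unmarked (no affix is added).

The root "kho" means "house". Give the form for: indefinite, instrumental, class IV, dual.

Attach case instrumental ash- → ashkho.
Attach number dual me- → meashkho.
Attach definiteness indefinite e- → emeashkho.
Attach noun class class IV vet- → vetemeashkho.
Apply vowel harmony: vetemeashkho → vatamaashkho.

vatamaashkho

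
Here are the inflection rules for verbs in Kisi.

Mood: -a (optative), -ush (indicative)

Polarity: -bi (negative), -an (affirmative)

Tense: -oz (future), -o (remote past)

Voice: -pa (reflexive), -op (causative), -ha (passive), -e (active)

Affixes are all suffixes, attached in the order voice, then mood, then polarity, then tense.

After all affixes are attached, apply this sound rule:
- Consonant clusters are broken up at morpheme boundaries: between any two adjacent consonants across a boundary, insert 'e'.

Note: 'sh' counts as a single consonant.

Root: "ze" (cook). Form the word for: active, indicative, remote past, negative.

zeeushebio

Attach voice active -e → zee.
Attach mood indicative -ush → zeeush.
Attach polarity negative -bi → zeeushbi.
Attach tense remote past -o → zeeushbio.
Apply epenthesis: zeeushbio → zeeushebio.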